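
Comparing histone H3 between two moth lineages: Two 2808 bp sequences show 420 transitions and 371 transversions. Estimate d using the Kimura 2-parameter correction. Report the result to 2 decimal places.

P = 420/2808 ≈ 0.149573 and Q = 371/2808 ≈ 0.132123.
Under the Kimura two-parameter model, d = −½ ln(1 − 2P − Q) − ¼ ln(1 − 2Q).
1 − 2P − Q = 0.568731, giving −½ ln(0.568731) = 0.282174.
1 − 2Q = 0.735754, giving −¼ ln(0.735754) = 0.076715.
d = 0.282174 + 0.076715 = 0.358889.

0.36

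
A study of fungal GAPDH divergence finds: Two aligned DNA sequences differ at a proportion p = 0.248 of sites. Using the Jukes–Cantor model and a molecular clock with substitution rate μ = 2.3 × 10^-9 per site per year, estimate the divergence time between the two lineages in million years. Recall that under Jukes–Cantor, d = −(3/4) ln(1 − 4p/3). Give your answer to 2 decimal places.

65.46

d = −(3/4) ln(1 − 4p/3) = −0.75 ln(1 − 0.330667) = −0.75 ln(0.669333)
  = −0.75 × (-0.401474) = 0.301106 substitutions/site.
Under a molecular clock d = 2μt, so t = d/(2μ) = 0.301106 / (2 × 2.3 × 10^-9) = 65.46 million years.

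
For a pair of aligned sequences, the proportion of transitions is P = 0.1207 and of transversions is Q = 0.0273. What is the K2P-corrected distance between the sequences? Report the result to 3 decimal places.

Under the Kimura two-parameter model, d = −½ ln(1 − 2P − Q) − ¼ ln(1 − 2Q).
1 − 2P − Q = 0.7313, giving −½ ln(0.7313) = 0.156466.
1 − 2Q = 0.9454, giving −¼ ln(0.9454) = 0.014037.
d = 0.156466 + 0.014037 = 0.170503.

0.171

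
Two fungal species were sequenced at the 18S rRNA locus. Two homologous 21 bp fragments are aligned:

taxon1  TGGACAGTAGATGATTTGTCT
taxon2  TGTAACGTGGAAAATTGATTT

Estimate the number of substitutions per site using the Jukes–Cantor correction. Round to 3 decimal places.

The sequences differ at 9 of 21 sites (3, 5, 6, 9, 12, 13, 17, 18, 20), so p = 9/21 ≈ 0.428571.
d = −(3/4) ln(1 − 4p/3) = −0.75 ln(1 − 0.571428) = −0.75 ln(0.428572)
  = −0.75 × (-0.847297) = 0.635473 substitutions/site.

0.635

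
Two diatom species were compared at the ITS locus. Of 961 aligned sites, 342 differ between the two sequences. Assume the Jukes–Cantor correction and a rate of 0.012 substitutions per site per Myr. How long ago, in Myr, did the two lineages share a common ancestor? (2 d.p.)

20.11

p = 342/961 ≈ 0.355879.
d = −(3/4) ln(1 − 4p/3) = −0.75 ln(1 − 0.474505) = −0.75 ln(0.525495)
  = −0.75 × (-0.643415) = 0.482561 substitutions/site.
Under a molecular clock d = 2μt, so t = d/(2μ) = 0.482561 / (2 × 0.012) = 20.11 Myr.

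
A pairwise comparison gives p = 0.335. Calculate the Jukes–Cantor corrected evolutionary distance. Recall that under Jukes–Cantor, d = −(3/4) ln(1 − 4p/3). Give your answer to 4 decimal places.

0.4438

d = −(3/4) ln(1 − 4p/3) = −0.75 ln(1 − 0.446667) = −0.75 ln(0.553333)
  = −0.75 × (-0.591795) = 0.443846 substitutions/site.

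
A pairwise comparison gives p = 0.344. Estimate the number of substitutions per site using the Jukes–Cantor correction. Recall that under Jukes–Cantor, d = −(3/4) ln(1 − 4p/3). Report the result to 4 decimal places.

0.4603

d = −(3/4) ln(1 − 4p/3) = −0.75 ln(1 − 0.458667) = −0.75 ln(0.541333)
  = −0.75 × (-0.613721) = 0.460291 substitutions/site.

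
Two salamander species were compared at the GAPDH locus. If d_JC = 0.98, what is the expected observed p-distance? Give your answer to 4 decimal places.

p = (3/4)(1 − e^(−4d/3)) = 0.75 × (1 − e^(-1.306667)) = 0.75 × (1 − 0.270721) = 0.546959.

0.5470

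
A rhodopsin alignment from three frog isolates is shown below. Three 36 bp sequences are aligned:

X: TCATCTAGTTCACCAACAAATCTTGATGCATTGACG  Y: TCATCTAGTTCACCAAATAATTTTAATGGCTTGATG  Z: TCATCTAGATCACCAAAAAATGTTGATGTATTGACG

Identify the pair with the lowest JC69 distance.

X and Z

X–Y: 7/36 differ, p = 0.194, d = 0.225.
X–Z: 4/36 differ, p = 0.111, d = 0.120.
Y–Z: 7/36 differ, p = 0.194, d = 0.225.
The smallest distance is between X and Z.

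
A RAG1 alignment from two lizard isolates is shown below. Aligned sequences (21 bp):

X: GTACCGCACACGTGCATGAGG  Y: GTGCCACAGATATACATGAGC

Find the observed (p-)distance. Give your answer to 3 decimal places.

The sequences differ at 7 of 21 positions (sites 3, 6, 9, 11, 12, 14, 21).
p = 7/21 = 0.333333… ≈ 0.333 (to 3 d.p.).

0.333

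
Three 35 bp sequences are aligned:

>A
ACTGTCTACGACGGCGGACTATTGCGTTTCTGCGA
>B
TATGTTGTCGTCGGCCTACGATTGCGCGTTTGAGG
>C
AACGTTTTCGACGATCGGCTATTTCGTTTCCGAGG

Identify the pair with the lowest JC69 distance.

A–B: 14/35 differ, p = 0.400, d = 0.572.
A–C: 12/35 differ, p = 0.343, d = 0.458.
B–C: 14/35 differ, p = 0.400, d = 0.572.
The smallest distance is between A and C.

A and C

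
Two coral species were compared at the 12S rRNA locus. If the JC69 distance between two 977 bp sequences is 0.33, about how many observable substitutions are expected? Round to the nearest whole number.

261

Invert JC69: p = (3/4)(1 − e^(−4d/3)) = 0.75 × (1 − e^(-0.44)) = 0.75 × (1 − 0.644036) = 0.266973.
Expected differing sites = pL ≈ 0.266973 × 977 = 260.832621 ≈ 261.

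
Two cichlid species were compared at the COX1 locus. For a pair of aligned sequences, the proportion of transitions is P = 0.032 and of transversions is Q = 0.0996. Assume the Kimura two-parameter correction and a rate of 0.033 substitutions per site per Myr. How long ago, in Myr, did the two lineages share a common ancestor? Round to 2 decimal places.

2.19

Under the Kimura two-parameter model, d = −½ ln(1 − 2P − Q) − ¼ ln(1 − 2Q).
1 − 2P − Q = 0.8364, giving −½ ln(0.8364) = 0.089324.
1 − 2Q = 0.8008, giving −¼ ln(0.8008) = 0.055536.
d = 0.089324 + 0.055536 = 0.144860.
Under a molecular clock d = 2μt, so t = d/(2μ) = 0.144860 / (2 × 0.033) = 2.19 Myr.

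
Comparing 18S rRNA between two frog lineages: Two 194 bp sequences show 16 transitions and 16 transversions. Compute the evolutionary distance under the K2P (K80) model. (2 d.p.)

P = 16/194 ≈ 0.082474 and Q = 16/194 ≈ 0.082474.
Under the Kimura two-parameter model, d = −½ ln(1 − 2P − Q) − ¼ ln(1 − 2Q).
1 − 2P − Q = 0.752578, giving −½ ln(0.752578) = 0.142125.
1 − 2Q = 0.835052, giving −¼ ln(0.835052) = 0.045065.
d = 0.142125 + 0.045065 = 0.187190.

0.19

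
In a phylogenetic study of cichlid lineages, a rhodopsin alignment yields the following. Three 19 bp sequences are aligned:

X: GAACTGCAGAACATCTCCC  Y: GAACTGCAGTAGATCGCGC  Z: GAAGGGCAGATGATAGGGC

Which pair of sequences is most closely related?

X–Y: 4/19 differ, p = 0.211, d = 0.247.
X–Z: 8/19 differ, p = 0.421, d = 0.618.
Y–Z: 6/19 differ, p = 0.316, d = 0.410.
The smallest distance is between X and Y.

X and Y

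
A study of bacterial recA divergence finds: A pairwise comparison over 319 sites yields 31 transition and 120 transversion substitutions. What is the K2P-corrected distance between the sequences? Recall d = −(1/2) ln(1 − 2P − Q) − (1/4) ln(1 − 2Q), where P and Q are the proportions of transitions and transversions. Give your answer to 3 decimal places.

0.772

P = 31/319 ≈ 0.097179 and Q = 120/319 ≈ 0.376176.
Under the Kimura two-parameter model, d = −½ ln(1 − 2P − Q) − ¼ ln(1 − 2Q).
1 − 2P − Q = 0.429466, giving −½ ln(0.429466) = 0.422606.
1 − 2Q = 0.247648, giving −¼ ln(0.247648) = 0.348937.
d = 0.422606 + 0.348937 = 0.771543.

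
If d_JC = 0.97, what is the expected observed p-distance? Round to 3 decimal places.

0.544

p = (3/4)(1 − e^(−4d/3)) = 0.75 × (1 − e^(-1.293333)) = 0.75 × (1 − 0.274355) = 0.544234.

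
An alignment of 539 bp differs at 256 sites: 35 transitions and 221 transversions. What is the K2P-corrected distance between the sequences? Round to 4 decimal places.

P = 35/539 ≈ 0.064935 and Q = 221/539 ≈ 0.410019.
Under the Kimura two-parameter model, d = −½ ln(1 − 2P − Q) − ¼ ln(1 − 2Q).
1 − 2P − Q = 0.460111, giving −½ ln(0.460111) = 0.388144.
1 − 2Q = 0.179962, giving −¼ ln(0.179962) = 0.428752.
d = 0.388144 + 0.428752 = 0.816896.

0.8169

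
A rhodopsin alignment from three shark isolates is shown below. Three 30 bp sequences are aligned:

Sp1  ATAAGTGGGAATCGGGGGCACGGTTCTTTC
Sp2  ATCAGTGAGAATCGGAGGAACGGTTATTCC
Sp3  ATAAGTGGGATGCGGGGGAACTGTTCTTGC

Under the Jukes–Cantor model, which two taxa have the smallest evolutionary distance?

Sp1–Sp2: 6/30 differ, p = 0.200, d = 0.233.
Sp1–Sp3: 5/30 differ, p = 0.167, d = 0.188.
Sp2–Sp3: 8/30 differ, p = 0.267, d = 0.330.
The smallest distance is between Sp1 and Sp3.

Sp1 and Sp3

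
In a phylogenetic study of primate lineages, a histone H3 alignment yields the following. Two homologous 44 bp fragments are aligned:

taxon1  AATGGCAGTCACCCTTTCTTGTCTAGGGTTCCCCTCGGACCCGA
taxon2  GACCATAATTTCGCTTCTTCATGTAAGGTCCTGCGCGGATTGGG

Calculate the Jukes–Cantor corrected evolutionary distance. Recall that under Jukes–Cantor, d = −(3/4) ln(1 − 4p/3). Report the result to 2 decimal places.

0.90

The sequences differ at 23 of 44 sites, so p = 23/44 ≈ 0.522727.
d = −(3/4) ln(1 − 4p/3) = −0.75 ln(1 − 0.696969) = −0.75 ln(0.303031)
  = −0.75 × (-1.193920) = 0.895440 substitutions/site.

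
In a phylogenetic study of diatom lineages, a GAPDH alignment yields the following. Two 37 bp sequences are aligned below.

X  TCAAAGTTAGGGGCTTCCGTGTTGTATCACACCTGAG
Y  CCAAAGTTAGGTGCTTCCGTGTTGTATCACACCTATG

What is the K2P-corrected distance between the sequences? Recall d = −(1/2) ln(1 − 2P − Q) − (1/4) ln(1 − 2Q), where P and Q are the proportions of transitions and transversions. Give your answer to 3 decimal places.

0.117

Of 37 sites, 2 differences are transitions and 2 are transversions, so P = 2/37 ≈ 0.054054 and Q = 2/37 ≈ 0.054054.
Under the Kimura two-parameter model, d = −½ ln(1 − 2P − Q) − ¼ ln(1 − 2Q).
1 − 2P − Q = 0.837838, giving −½ ln(0.837838) = 0.088465.
1 − 2Q = 0.891892, giving −¼ ln(0.891892) = 0.028603.
d = 0.088465 + 0.028603 = 0.117068.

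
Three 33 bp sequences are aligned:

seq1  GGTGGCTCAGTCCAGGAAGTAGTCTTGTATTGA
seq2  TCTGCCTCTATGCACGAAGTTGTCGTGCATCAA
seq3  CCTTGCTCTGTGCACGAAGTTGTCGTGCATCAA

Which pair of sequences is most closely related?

seq2 and seq3

seq1–seq2: 12/33 differ, p = 0.364, d = 0.497.
seq1–seq3: 11/33 differ, p = 0.333, d = 0.441.
seq2–seq3: 4/33 differ, p = 0.121, d = 0.132.
The smallest distance is between seq2 and seq3.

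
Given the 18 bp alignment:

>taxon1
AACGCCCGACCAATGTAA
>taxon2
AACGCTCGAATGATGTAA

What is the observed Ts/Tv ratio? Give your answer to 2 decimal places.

Transitions are A↔G and C↔T; transversions are all other mismatches.
Transitions: 3. Transversions: 1.
R = 3/1 = 3.00.

3.00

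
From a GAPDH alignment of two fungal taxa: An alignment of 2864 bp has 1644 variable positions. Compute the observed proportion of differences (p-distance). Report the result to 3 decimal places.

p = 1644/2864 = 0.574022… ≈ 0.574 (to 3 d.p.).

0.574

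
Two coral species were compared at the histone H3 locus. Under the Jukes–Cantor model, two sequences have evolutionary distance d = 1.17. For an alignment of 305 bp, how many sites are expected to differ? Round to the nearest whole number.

Invert JC69: p = (3/4)(1 − e^(−4d/3)) = 0.75 × (1 − e^(-1.56)) = 0.75 × (1 − 0.210136) = 0.592398.
Expected differing sites = pL ≈ 0.592398 × 305 = 180.68139 ≈ 181.

181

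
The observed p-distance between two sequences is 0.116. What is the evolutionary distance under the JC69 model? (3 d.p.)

0.126

d = −(3/4) ln(1 − 4p/3) = −0.75 ln(1 − 0.154667) = −0.75 ln(0.845333)
  = −0.75 × (-0.168025) = 0.126019 substitutions/site.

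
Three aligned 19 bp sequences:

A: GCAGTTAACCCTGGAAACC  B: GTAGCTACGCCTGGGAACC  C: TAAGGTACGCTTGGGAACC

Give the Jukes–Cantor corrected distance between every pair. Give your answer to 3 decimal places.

A–B: 5/19 sites differ → p ≈ 0.263158, d = −0.75 ln(1 − 0.350877) = 0.324100 ≈ 0.324.
A–C: 7/19 sites differ → p ≈ 0.368421, d = −0.75 ln(1 − 0.491228) = 0.506816 ≈ 0.507.
B–C: 4/19 sites differ → p ≈ 0.210526, d = −0.75 ln(1 − 0.280701) = 0.247109 ≈ 0.247.

d(A,B) = 0.324, d(A,C) = 0.507, d(B,C) = 0.247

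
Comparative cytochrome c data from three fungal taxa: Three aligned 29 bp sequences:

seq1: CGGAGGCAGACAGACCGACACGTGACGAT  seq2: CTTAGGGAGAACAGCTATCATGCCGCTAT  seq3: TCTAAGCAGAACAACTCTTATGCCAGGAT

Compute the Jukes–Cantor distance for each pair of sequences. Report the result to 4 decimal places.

seq1–seq2: 15/29 sites differ → p ≈ 0.517241, d = −0.75 ln(1 − 0.689655) = 0.877553 ≈ 0.8776.
seq1–seq3: 15/29 sites differ → p ≈ 0.517241, d = −0.75 ln(1 − 0.689655) = 0.877553 ≈ 0.8776.
seq2–seq3: 10/29 sites differ → p ≈ 0.344828, d = −0.75 ln(1 − 0.459771) = 0.461822 ≈ 0.4618.

d(seq1,seq2) = 0.8776, d(seq1,seq3) = 0.8776, d(seq2,seq3) = 0.4618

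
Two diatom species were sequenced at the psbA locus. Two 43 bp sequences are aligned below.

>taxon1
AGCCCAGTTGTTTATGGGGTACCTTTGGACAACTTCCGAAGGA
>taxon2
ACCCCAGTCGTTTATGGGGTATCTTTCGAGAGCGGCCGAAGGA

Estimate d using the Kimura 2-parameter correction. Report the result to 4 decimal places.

0.2139

Of 43 sites, 3 differences are transitions and 5 are transversions, so P = 3/43 ≈ 0.069767 and Q = 5/43 ≈ 0.116279.
Under the Kimura two-parameter model, d = −½ ln(1 − 2P − Q) − ¼ ln(1 − 2Q).
1 − 2P − Q = 0.744187, giving −½ ln(0.744187) = 0.147731.
1 − 2Q = 0.767442, giving −¼ ln(0.767442) = 0.066173.
d = 0.147731 + 0.066173 = 0.213904.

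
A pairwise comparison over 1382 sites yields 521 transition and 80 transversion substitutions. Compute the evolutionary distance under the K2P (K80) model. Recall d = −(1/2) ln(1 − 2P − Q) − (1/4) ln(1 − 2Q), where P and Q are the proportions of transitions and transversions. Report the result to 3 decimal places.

0.866

P = 521/1382 ≈ 0.37699 and Q = 80/1382 ≈ 0.057887.
Under the Kimura two-parameter model, d = −½ ln(1 − 2P − Q) − ¼ ln(1 − 2Q).
1 − 2P − Q = 0.188133, giving −½ ln(0.188133) = 0.835303.
1 − 2Q = 0.884226, giving −¼ ln(0.884226) = 0.030761.
d = 0.835303 + 0.030761 = 0.866064.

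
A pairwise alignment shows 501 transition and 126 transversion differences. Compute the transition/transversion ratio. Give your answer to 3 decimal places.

3.976

R = 501/126 = 3.976190… ≈ 3.976 (to 3 d.p.).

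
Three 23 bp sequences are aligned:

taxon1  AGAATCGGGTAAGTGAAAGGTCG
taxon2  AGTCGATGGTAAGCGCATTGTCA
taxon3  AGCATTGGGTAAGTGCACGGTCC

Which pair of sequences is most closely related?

taxon1 and taxon3

taxon1–taxon2: 10/23 differ, p = 0.435, d = 0.650.
taxon1–taxon3: 5/23 differ, p = 0.217, d = 0.257.
taxon2–taxon3: 9/23 differ, p = 0.391, d = 0.553.
The smallest distance is between taxon1 and taxon3.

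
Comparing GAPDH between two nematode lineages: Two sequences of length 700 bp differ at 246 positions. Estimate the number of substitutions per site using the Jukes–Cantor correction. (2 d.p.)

p = 246/700 ≈ 0.351429.
d = −(3/4) ln(1 − 4p/3) = −0.75 ln(1 − 0.468572) = −0.75 ln(0.531428)
  = −0.75 × (-0.632188) = 0.474141 substitutions/site.

0.47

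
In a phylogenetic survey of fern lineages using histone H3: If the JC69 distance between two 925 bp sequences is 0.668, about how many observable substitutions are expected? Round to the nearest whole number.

409

Invert JC69: p = (3/4)(1 − e^(−4d/3)) = 0.75 × (1 − e^(-0.890667)) = 0.75 × (1 − 0.410382) = 0.442214.
Expected differing sites = pL ≈ 0.442214 × 925 = 409.04795 ≈ 409.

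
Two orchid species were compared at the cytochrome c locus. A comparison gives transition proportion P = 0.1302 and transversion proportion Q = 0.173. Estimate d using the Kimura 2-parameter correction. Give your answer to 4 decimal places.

0.3902

Under the Kimura two-parameter model, d = −½ ln(1 − 2P − Q) − ¼ ln(1 − 2Q).
1 − 2P − Q = 0.5666, giving −½ ln(0.5666) = 0.284051.
1 − 2Q = 0.654, giving −¼ ln(0.654) = 0.106162.
d = 0.284051 + 0.106162 = 0.390213.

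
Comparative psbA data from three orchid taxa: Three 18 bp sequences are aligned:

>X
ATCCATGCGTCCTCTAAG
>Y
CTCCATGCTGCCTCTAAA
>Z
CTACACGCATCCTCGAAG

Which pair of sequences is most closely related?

X and Y

X–Y: 4/18 differ, p = 0.222, d = 0.264.
X–Z: 5/18 differ, p = 0.278, d = 0.347.
Y–Z: 6/18 differ, p = 0.333, d = 0.441.
The smallest distance is between X and Y.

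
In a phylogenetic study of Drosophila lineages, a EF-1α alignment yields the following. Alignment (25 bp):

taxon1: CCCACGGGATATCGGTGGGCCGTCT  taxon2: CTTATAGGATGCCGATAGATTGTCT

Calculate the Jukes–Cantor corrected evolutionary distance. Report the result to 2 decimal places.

0.66

The sequences differ at 11 of 25 sites, so p = 11/25 = 0.44.
d = −(3/4) ln(1 − 4p/3) = −0.75 ln(1 − 0.586667) = −0.75 ln(0.413333)
  = −0.75 × (-0.883502) = 0.662627 substitutions/site.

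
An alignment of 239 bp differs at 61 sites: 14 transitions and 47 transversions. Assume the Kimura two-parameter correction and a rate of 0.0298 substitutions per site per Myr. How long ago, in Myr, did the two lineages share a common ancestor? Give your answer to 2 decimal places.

P = 14/239 ≈ 0.058577 and Q = 47/239 ≈ 0.196653.
Under the Kimura two-parameter model, d = −½ ln(1 − 2P − Q) − ¼ ln(1 − 2Q).
1 − 2P − Q = 0.686193, giving −½ ln(0.686193) = 0.188298.
1 − 2Q = 0.606694, giving −¼ ln(0.606694) = 0.124933.
d = 0.188298 + 0.124933 = 0.313231.
Under a molecular clock d = 2μt, so t = d/(2μ) = 0.313231 / (2 × 0.0298) = 5.26 Myr.

5.26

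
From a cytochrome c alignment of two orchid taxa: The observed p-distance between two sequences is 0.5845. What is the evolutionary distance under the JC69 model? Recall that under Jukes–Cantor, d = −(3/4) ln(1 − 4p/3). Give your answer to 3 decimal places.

d = −(3/4) ln(1 − 4p/3) = −0.75 ln(1 − 0.779333) = −0.75 ln(0.220667)
  = −0.75 × (-1.511101) = 1.133326 substitutions/site.

1.133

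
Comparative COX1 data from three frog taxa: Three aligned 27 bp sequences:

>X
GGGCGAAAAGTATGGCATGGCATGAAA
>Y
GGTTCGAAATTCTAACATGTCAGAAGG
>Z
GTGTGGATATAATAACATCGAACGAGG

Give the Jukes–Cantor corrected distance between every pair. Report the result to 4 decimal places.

X–Y: 13/27 sites differ → p ≈ 0.481481, d = −0.75 ln(1 − 0.641975) = 0.770364 ≈ 0.7704.
X–Z: 13/27 sites differ → p ≈ 0.481481, d = −0.75 ln(1 − 0.641975) = 0.770364 ≈ 0.7704.
Y–Z: 11/27 sites differ → p ≈ 0.407407, d = −0.75 ln(1 − 0.543209) = 0.587647 ≈ 0.5876.

d(X,Y) = 0.7704, d(X,Z) = 0.7704, d(Y,Z) = 0.5876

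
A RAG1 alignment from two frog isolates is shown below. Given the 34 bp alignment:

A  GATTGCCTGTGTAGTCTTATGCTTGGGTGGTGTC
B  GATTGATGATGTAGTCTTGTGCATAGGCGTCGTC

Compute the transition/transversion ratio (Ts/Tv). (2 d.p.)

1.50

Transitions are A↔G and C↔T; transversions are all other mismatches.
Transitions: 6. Transversions: 4.
R = 6/4 = 1.50.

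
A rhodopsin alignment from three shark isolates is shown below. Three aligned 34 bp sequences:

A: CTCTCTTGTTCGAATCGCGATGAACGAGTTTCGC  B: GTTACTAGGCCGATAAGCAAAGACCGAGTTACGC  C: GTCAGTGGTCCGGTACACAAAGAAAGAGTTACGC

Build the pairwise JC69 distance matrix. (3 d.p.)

d(A,B) = 0.535, d(A,C) = 0.535, d(B,C) = 0.326

A–B: 13/34 sites differ → p ≈ 0.382353, d = −0.75 ln(1 − 0.509804) = 0.534712 ≈ 0.535.
A–C: 13/34 sites differ → p ≈ 0.382353, d = −0.75 ln(1 − 0.509804) = 0.534712 ≈ 0.535.
B–C: 9/34 sites differ → p ≈ 0.264706, d = −0.75 ln(1 − 0.352941) = 0.326488 ≈ 0.326.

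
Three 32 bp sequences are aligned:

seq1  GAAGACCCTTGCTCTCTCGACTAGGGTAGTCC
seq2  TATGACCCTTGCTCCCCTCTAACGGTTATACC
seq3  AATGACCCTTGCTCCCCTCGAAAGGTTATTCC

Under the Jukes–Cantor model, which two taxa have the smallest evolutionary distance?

seq1–seq2: 13/32 differ, p = 0.406, d = 0.585.
seq1–seq3: 11/32 differ, p = 0.344, d = 0.460.
seq2–seq3: 4/32 differ, p = 0.125, d = 0.137.
The smallest distance is between seq2 and seq3.

seq2 and seq3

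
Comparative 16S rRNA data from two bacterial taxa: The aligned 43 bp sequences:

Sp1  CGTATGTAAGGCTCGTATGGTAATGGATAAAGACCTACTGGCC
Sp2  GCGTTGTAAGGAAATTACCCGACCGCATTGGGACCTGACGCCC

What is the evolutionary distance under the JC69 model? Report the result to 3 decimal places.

0.860

The sequences differ at 22 of 43 sites, so p = 22/43 ≈ 0.511628.
d = −(3/4) ln(1 − 4p/3) = −0.75 ln(1 − 0.682171) = −0.75 ln(0.317829)
  = −0.75 × (-1.146242) = 0.859682 substitutions/site.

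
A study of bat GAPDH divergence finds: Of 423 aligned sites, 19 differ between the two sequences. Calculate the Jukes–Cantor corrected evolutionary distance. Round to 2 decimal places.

0.05

p = 19/423 ≈ 0.044917.
d = −(3/4) ln(1 − 4p/3) = −0.75 ln(1 − 0.059889) = −0.75 ln(0.940111)
  = −0.75 × (-0.061757) = 0.046318 substitutions/site.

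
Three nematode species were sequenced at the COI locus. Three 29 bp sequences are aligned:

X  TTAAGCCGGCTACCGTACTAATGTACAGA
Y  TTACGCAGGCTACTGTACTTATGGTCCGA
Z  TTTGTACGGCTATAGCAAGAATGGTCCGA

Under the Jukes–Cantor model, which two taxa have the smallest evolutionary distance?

X and Y

X–Y: 7/29 differ, p = 0.241, d = 0.291.
X–Z: 12/29 differ, p = 0.414, d = 0.602.
Y–Z: 11/29 differ, p = 0.379, d = 0.529.
The smallest distance is between X and Y.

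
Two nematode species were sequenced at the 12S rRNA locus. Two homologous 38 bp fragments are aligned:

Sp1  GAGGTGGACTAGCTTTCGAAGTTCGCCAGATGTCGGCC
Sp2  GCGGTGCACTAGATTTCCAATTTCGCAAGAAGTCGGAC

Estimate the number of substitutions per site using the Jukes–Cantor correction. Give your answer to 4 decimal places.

0.2471

The sequences differ at 8 of 38 sites (2, 7, 13, 18, 21, 27, 31, 37), so p = 8/38 ≈ 0.210526.
d = −(3/4) ln(1 − 4p/3) = −0.75 ln(1 − 0.280701) = −0.75 ln(0.719299)
  = −0.75 × (-0.329478) = 0.247109 substitutions/site.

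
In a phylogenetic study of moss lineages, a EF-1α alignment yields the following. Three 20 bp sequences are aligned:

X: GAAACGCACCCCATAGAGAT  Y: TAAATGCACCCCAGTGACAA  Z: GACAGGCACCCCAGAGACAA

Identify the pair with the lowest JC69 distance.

Y and Z

X–Y: 6/20 differ, p = 0.300, d = 0.383.
X–Z: 5/20 differ, p = 0.250, d = 0.304.
Y–Z: 4/20 differ, p = 0.200, d = 0.233.
The smallest distance is between Y and Z.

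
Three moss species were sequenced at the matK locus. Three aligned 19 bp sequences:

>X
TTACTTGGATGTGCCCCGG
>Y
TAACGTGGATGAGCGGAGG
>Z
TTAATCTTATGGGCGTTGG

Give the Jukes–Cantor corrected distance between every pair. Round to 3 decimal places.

X–Y: 6/19 sites differ → p ≈ 0.315789, d = −0.75 ln(1 − 0.421052) = 0.409907 ≈ 0.410.
X–Z: 8/19 sites differ → p ≈ 0.421053, d = −0.75 ln(1 − 0.561404) = 0.618132 ≈ 0.618.
Y–Z: 9/19 sites differ → p ≈ 0.473684, d = −0.75 ln(1 − 0.631579) = 0.748897 ≈ 0.749.

d(X,Y) = 0.410, d(X,Z) = 0.618, d(Y,Z) = 0.749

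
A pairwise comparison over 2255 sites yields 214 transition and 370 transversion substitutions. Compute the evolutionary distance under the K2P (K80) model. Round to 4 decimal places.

P = 214/2255 ≈ 0.0949 and Q = 370/2255 ≈ 0.16408.
Under the Kimura two-parameter model, d = −½ ln(1 − 2P − Q) − ¼ ln(1 − 2Q).
1 − 2P − Q = 0.64612, giving −½ ln(0.64612) = 0.218385.
1 − 2Q = 0.67184, giving −¼ ln(0.67184) = 0.099434.
d = 0.218385 + 0.099434 = 0.317819.

0.3178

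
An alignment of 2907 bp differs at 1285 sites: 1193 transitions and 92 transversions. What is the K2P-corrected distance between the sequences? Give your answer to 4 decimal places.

0.9731

P = 1193/2907 ≈ 0.410389 and Q = 92/2907 ≈ 0.031648.
Under the Kimura two-parameter model, d = −½ ln(1 − 2P − Q) − ¼ ln(1 − 2Q).
1 − 2P − Q = 0.147574, giving −½ ln(0.147574) = 0.956713.
1 − 2Q = 0.936704, giving −¼ ln(0.936704) = 0.016347.
d = 0.956713 + 0.016347 = 0.973060.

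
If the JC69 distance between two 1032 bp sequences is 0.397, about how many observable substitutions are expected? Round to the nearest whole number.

Invert JC69: p = (3/4)(1 − e^(−4d/3)) = 0.75 × (1 − e^(-0.529333)) = 0.75 × (1 − 0.588998) = 0.308252.
Expected differing sites = pL ≈ 0.308252 × 1032 = 318.116064 ≈ 318.

318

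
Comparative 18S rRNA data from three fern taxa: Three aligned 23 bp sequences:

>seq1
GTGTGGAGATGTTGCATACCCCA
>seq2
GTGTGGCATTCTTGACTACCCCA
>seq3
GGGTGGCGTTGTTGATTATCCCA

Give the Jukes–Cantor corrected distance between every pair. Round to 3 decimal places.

seq1–seq2: 6/23 sites differ → p ≈ 0.26087, d = −0.75 ln(1 − 0.347827) = 0.320584 ≈ 0.321.
seq1–seq3: 6/23 sites differ → p ≈ 0.26087, d = −0.75 ln(1 − 0.347827) = 0.320584 ≈ 0.321.
seq2–seq3: 5/23 sites differ → p ≈ 0.217391, d = −0.75 ln(1 − 0.289855) = 0.256715 ≈ 0.257.

d(seq1,seq2) = 0.321, d(seq1,seq3) = 0.321, d(seq2,seq3) = 0.257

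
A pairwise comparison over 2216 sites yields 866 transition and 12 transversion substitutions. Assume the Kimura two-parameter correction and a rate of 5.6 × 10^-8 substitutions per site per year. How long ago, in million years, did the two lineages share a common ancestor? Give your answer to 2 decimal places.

6.93

P = 866/2216 ≈ 0.390794 and Q = 12/2216 ≈ 0.005415.
Under the Kimura two-parameter model, d = −½ ln(1 − 2P − Q) − ¼ ln(1 − 2Q).
1 − 2P − Q = 0.212997, giving −½ ln(0.212997) = 0.773239.
1 − 2Q = 0.98917, giving −¼ ln(0.98917) = 0.002722.
d = 0.773239 + 0.002722 = 0.775961.
Under a molecular clock d = 2μt, so t = d/(2μ) = 0.775961 / (2 × 5.6 × 10^-8) = 6.93 million years.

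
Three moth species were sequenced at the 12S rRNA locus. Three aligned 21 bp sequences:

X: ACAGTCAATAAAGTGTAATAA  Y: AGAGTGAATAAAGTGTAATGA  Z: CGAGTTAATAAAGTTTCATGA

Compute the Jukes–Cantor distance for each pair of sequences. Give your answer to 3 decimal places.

X–Y: 3/21 sites differ → p ≈ 0.142857, d = −0.75 ln(1 − 0.190476) = 0.158482 ≈ 0.158.
X–Z: 6/21 sites differ → p ≈ 0.285714, d = −0.75 ln(1 − 0.380952) = 0.359679 ≈ 0.360.
Y–Z: 4/21 sites differ → p ≈ 0.190476, d = −0.75 ln(1 − 0.253968) = 0.219740 ≈ 0.220.

d(X,Y) = 0.158, d(X,Z) = 0.360, d(Y,Z) = 0.220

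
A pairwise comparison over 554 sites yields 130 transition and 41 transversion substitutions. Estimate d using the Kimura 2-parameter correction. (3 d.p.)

P = 130/554 ≈ 0.234657 and Q = 41/554 ≈ 0.074007.
Under the Kimura two-parameter model, d = −½ ln(1 − 2P − Q) − ¼ ln(1 − 2Q).
1 − 2P − Q = 0.456679, giving −½ ln(0.456679) = 0.391887.
1 − 2Q = 0.851986, giving −¼ ln(0.851986) = 0.040046.
d = 0.391887 + 0.040046 = 0.431933.

0.432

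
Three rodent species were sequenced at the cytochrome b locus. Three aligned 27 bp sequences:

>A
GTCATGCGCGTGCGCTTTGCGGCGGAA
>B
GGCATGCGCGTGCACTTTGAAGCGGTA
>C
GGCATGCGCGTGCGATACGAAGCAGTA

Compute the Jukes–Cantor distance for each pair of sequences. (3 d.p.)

A–B: 5/27 sites differ → p ≈ 0.185185, d = −0.75 ln(1 − 0.246913) = 0.212681 ≈ 0.213.
A–C: 8/27 sites differ → p ≈ 0.296296, d = −0.75 ln(1 − 0.395061) = 0.376971 ≈ 0.377.
B–C: 5/27 sites differ → p ≈ 0.185185, d = −0.75 ln(1 − 0.246913) = 0.212681 ≈ 0.213.

d(A,B) = 0.213, d(A,C) = 0.377, d(B,C) = 0.213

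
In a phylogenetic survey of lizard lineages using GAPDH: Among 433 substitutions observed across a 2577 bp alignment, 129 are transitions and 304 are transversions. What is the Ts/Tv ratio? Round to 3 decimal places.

R = 129/304 = 0.424342… ≈ 0.424 (to 3 d.p.).

0.424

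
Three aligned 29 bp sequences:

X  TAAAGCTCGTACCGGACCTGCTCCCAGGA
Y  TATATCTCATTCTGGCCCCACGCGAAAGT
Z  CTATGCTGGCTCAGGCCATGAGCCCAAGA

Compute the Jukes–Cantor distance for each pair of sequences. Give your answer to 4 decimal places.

d(X,Y) = 0.6829, d(X,Z) = 0.6018, d(Y,Z) = 0.9978

X–Y: 13/29 sites differ → p ≈ 0.448276, d = −0.75 ln(1 − 0.597701) = 0.682920 ≈ 0.6829.
X–Z: 12/29 sites differ → p ≈ 0.413793, d = −0.75 ln(1 − 0.551724) = 0.601760 ≈ 0.6018.
Y–Z: 16/29 sites differ → p ≈ 0.551724, d = −0.75 ln(1 − 0.735632) = 0.997810 ≈ 0.9978.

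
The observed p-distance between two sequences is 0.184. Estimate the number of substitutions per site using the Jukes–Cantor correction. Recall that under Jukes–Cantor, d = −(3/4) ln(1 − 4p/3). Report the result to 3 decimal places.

0.211

d = −(3/4) ln(1 − 4p/3) = −0.75 ln(1 − 0.245333) = −0.75 ln(0.754667)
  = −0.75 × (-0.281479) = 0.211109 substitutions/site.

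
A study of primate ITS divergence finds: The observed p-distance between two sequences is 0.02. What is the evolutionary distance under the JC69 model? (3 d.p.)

0.020

d = −(3/4) ln(1 − 4p/3) = −0.75 ln(1 − 0.026667) = −0.75 ln(0.973333)
  = −0.75 × (-0.027029) = 0.020272 substitutions/site.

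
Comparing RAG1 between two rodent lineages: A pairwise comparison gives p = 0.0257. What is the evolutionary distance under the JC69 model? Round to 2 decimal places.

0.03

d = −(3/4) ln(1 − 4p/3) = −0.75 ln(1 − 0.034267) = −0.75 ln(0.965733)
  = −0.75 × (-0.034868) = 0.026151 substitutions/site.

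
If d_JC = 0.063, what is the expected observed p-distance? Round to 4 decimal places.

0.0604

p = (3/4)(1 − e^(−4d/3)) = 0.75 × (1 − e^(-0.084)) = 0.75 × (1 − 0.919431) = 0.060427.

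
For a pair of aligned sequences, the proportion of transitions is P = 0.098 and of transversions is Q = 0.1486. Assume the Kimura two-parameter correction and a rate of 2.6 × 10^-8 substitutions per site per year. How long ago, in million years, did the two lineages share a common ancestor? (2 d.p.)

Under the Kimura two-parameter model, d = −½ ln(1 − 2P − Q) − ¼ ln(1 − 2Q).
1 − 2P − Q = 0.6554, giving −½ ln(0.6554) = 0.211255.
1 − 2Q = 0.7028, giving −¼ ln(0.7028) = 0.088171.
d = 0.211255 + 0.088171 = 0.299426.
Under a molecular clock d = 2μt, so t = d/(2μ) = 0.299426 / (2 × 2.6 × 10^-8) = 5.76 million years.

5.76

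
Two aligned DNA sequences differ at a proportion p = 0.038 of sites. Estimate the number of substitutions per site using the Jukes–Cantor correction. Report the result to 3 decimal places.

0.039

d = −(3/4) ln(1 − 4p/3) = −0.75 ln(1 − 0.050667) = −0.75 ln(0.949333)
  = −0.75 × (-0.051996) = 0.038997 substitutions/site.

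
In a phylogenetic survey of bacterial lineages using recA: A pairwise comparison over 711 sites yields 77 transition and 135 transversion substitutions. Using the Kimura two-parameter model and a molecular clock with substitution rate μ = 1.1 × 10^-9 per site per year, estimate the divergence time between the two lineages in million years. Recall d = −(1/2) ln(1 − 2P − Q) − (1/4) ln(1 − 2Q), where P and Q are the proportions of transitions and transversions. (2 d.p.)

P = 77/711 ≈ 0.108298 and Q = 135/711 ≈ 0.189873.
Under the Kimura two-parameter model, d = −½ ln(1 − 2P − Q) − ¼ ln(1 − 2Q).
1 − 2P − Q = 0.593531, giving −½ ln(0.593531) = 0.260833.
1 − 2Q = 0.620254, giving −¼ ln(0.620254) = 0.119407.
d = 0.260833 + 0.119407 = 0.380240.
Under a molecular clock d = 2μt, so t = d/(2μ) = 0.380240 / (2 × 1.1 × 10^-9) = 172.84 million years.

172.84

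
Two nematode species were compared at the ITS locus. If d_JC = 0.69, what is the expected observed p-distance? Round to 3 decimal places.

0.451

p = (3/4)(1 − e^(−4d/3)) = 0.75 × (1 − e^(-0.92)) = 0.75 × (1 − 0.398519) = 0.451111.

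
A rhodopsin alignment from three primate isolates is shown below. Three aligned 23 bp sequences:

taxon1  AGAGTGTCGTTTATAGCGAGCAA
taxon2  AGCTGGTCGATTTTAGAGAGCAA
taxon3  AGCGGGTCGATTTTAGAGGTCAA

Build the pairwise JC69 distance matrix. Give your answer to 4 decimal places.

taxon1–taxon2: 6/23 sites differ → p ≈ 0.26087, d = −0.75 ln(1 − 0.347827) = 0.320584 ≈ 0.3206.
taxon1–taxon3: 7/23 sites differ → p ≈ 0.304348, d = −0.75 ln(1 − 0.405797) = 0.390401 ≈ 0.3904.
taxon2–taxon3: 3/23 sites differ → p ≈ 0.130435, d = −0.75 ln(1 − 0.173913) = 0.143291 ≈ 0.1433.

d(taxon1,taxon2) = 0.3206, d(taxon1,taxon3) = 0.3904, d(taxon2,taxon3) = 0.1433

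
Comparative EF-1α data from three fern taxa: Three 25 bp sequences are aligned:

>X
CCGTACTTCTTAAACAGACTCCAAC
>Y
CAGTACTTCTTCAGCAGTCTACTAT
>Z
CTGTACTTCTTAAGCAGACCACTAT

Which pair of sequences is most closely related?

X–Y: 7/25 differ, p = 0.280, d = 0.351.
X–Z: 6/25 differ, p = 0.240, d = 0.289.
Y–Z: 4/25 differ, p = 0.160, d = 0.180.
The smallest distance is between Y and Z.

Y and Z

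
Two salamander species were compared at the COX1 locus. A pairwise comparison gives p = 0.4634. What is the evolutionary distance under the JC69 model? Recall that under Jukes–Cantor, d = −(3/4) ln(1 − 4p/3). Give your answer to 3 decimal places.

0.721

d = −(3/4) ln(1 − 4p/3) = −0.75 ln(1 − 0.617867) = −0.75 ln(0.382133)
  = −0.75 × (-0.961987) = 0.721490 substitutions/site.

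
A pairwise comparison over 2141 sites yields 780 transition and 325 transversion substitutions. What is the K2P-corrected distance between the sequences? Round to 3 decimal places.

1.152

P = 780/2141 ≈ 0.364316 and Q = 325/2141 ≈ 0.151798.
Under the Kimura two-parameter model, d = −½ ln(1 − 2P − Q) − ¼ ln(1 − 2Q).
1 − 2P − Q = 0.11957, giving −½ ln(0.11957) = 1.061927.
1 − 2Q = 0.696404, giving −¼ ln(0.696404) = 0.090456.
d = 1.061927 + 0.090456 = 1.152383.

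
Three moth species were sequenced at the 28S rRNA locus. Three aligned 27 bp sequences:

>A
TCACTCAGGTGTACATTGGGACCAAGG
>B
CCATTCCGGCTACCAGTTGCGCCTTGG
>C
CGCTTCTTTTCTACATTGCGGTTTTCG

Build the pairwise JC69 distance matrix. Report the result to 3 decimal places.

A–B: 13/27 sites differ → p ≈ 0.481481, d = −0.75 ln(1 − 0.641975) = 0.770364 ≈ 0.770.
A–C: 15/27 sites differ → p ≈ 0.555556, d = −0.75 ln(1 − 0.740741) = 1.012446 ≈ 1.012.
B–C: 16/27 sites differ → p ≈ 0.592593, d = −0.75 ln(1 − 0.790124) = 1.170929 ≈ 1.171.

d(A,B) = 0.770, d(A,C) = 1.012, d(B,C) = 1.171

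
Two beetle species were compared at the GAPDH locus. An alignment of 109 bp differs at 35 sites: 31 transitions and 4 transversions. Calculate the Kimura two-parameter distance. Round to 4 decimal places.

P = 31/109 ≈ 0.284404 and Q = 4/109 ≈ 0.036697.
Under the Kimura two-parameter model, d = −½ ln(1 − 2P − Q) − ¼ ln(1 − 2Q).
1 − 2P − Q = 0.394495, giving −½ ln(0.394495) = 0.465074.
1 − 2Q = 0.926606, giving −¼ ln(0.926606) = 0.019057.
d = 0.465074 + 0.019057 = 0.484131.

0.4841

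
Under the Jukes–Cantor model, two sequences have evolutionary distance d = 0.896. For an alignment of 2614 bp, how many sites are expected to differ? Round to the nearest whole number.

1367

Invert JC69: p = (3/4)(1 − e^(−4d/3)) = 0.75 × (1 − e^(-1.194667)) = 0.75 × (1 − 0.302805) = 0.522896.
Expected differing sites = pL ≈ 0.522896 × 2614 = 1366.850144 ≈ 1367.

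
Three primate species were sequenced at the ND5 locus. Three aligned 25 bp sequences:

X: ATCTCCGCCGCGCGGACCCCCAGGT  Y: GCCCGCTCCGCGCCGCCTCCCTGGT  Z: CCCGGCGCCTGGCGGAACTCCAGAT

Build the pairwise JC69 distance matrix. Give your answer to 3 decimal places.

X–Y: 9/25 sites differ → p = 0.36, d = −0.75 ln(1 − 0.48) = 0.490445 ≈ 0.490.
X–Z: 9/25 sites differ → p = 0.36, d = −0.75 ln(1 − 0.48) = 0.490445 ≈ 0.490.
Y–Z: 12/25 sites differ → p = 0.48, d = −0.75 ln(1 − 0.64) = 0.766238 ≈ 0.766.

d(X,Y) = 0.490, d(X,Z) = 0.490, d(Y,Z) = 0.766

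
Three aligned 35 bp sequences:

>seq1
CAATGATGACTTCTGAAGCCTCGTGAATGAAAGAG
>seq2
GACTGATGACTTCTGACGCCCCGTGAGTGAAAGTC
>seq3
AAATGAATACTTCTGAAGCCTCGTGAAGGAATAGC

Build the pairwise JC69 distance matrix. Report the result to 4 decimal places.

d(seq1,seq2) = 0.2326, d(seq1,seq3) = 0.2726, d(seq2,seq3) = 0.4073

seq1–seq2: 7/35 sites differ → p = 0.2, d = −0.75 ln(1 − 0.266667) = 0.232617 ≈ 0.2326.
seq1–seq3: 8/35 sites differ → p ≈ 0.228571, d = −0.75 ln(1 − 0.304761) = 0.272625 ≈ 0.2726.
seq2–seq3: 11/35 sites differ → p ≈ 0.314286, d = −0.75 ln(1 − 0.419048) = 0.407315 ≈ 0.4073.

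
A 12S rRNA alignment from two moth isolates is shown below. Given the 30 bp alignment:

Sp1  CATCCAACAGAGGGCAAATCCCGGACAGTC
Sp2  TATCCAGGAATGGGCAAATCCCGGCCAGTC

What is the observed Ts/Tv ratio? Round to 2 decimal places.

1.00

Transitions are A↔G and C↔T; transversions are all other mismatches.
Transitions: 3. Transversions: 3.
R = 3/3 = 1.00.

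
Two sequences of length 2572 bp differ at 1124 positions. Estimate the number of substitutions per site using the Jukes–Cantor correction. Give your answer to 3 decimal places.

p = 1124/2572 ≈ 0.437014.
d = −(3/4) ln(1 − 4p/3) = −0.75 ln(1 − 0.582685) = −0.75 ln(0.417315)
  = −0.75 × (-0.873914) = 0.655436 substitutions/site.

0.655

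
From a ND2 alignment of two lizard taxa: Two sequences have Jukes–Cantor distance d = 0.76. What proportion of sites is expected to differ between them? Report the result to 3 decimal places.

p = (3/4)(1 − e^(−4d/3)) = 0.75 × (1 − e^(-1.013333)) = 0.75 × (1 − 0.363007) = 0.477745.

0.478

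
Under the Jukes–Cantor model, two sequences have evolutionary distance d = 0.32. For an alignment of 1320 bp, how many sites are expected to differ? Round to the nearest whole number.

Invert JC69: p = (3/4)(1 − e^(−4d/3)) = 0.75 × (1 − e^(-0.426667)) = 0.75 × (1 − 0.652681) = 0.260489.
Expected differing sites = pL ≈ 0.260489 × 1320 = 343.84548 ≈ 344.

344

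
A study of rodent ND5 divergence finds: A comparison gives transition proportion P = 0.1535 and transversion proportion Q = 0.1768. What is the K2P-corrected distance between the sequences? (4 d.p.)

Under the Kimura two-parameter model, d = −½ ln(1 − 2P − Q) − ¼ ln(1 − 2Q).
1 − 2P − Q = 0.5162, giving −½ ln(0.5162) = 0.330630.
1 − 2Q = 0.6464, giving −¼ ln(0.6464) = 0.109084.
d = 0.330630 + 0.109084 = 0.439714.

0.4397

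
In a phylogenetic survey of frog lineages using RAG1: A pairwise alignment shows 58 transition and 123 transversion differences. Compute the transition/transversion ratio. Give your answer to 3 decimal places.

0.472

R = 58/123 = 0.471544… ≈ 0.472 (to 3 d.p.).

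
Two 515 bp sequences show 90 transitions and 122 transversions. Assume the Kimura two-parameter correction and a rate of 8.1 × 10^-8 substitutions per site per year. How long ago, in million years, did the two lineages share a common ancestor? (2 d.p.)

P = 90/515 ≈ 0.174757 and Q = 122/515 ≈ 0.236893.
Under the Kimura two-parameter model, d = −½ ln(1 − 2P − Q) − ¼ ln(1 − 2Q).
1 − 2P − Q = 0.413593, giving −½ ln(0.413593) = 0.441436.
1 − 2Q = 0.526214, giving −¼ ln(0.526214) = 0.160512.
d = 0.441436 + 0.160512 = 0.601948.
Under a molecular clock d = 2μt, so t = d/(2μ) = 0.601948 / (2 × 8.1 × 10^-8) = 3.72 million years.

3.72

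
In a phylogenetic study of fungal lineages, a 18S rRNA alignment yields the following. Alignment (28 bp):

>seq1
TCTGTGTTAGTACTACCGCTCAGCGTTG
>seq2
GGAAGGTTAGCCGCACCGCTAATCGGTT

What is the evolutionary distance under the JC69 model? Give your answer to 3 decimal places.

0.724

The sequences differ at 13 of 28 sites, so p = 13/28 ≈ 0.464286.
d = −(3/4) ln(1 − 4p/3) = −0.75 ln(1 − 0.619048) = −0.75 ln(0.380952)
  = −0.75 × (-0.965082) = 0.723812 substitutions/site.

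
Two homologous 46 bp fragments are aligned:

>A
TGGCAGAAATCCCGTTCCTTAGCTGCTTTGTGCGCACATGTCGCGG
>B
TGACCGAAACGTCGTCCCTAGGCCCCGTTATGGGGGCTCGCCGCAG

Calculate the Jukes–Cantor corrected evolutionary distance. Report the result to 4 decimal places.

0.6001

The sequences differ at 19 of 46 sites, so p = 19/46 ≈ 0.413043.
d = −(3/4) ln(1 − 4p/3) = −0.75 ln(1 − 0.550724) = −0.75 ln(0.449276)
  = −0.75 × (-0.800118) = 0.600089 substitutions/site.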